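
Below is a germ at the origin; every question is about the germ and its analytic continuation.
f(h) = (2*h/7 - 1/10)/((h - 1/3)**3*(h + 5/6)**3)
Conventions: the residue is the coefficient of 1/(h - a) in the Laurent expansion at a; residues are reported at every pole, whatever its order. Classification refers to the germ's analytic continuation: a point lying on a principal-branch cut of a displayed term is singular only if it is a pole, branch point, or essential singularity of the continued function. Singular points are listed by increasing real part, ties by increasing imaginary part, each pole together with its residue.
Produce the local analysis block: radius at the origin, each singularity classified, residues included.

Denominator factor (h + 5/6)^3: pole of order 3 at -5/6, modulus 5/6.
Denominator factor (h - 1/3)^3: pole of order 3 at 1/3, modulus 1/3.
The radius of convergence is the smallest modulus among the singular points: 1/3.
At the order-3 pole -5/6 set g(h) = (h - (-5/6))^3*f(h) = (2*h/7 - 1/10)/(h - 1/3)**3.
Order-3 pole: residue = g''(a)/2; g''(-5/6) = 559872/588245, so the residue is 279936/588245.
At the order-3 pole 1/3 set g(h) = (h - (1/3))^3*f(h) = (2*h/7 - 1/10)/(h + 5/6)**3.
Order-3 pole: residue = g''(a)/2; g''(1/3) = -559872/588245, so the residue is -279936/588245.
List the singular points by increasing real part (a conjugate pair: the negative imaginary part first).

Radius of convergence at 0: 1/3.
At -5/6: a pole of order 3; residue 279936/588245.
At 1/3: a pole of order 3; residue -279936/588245.


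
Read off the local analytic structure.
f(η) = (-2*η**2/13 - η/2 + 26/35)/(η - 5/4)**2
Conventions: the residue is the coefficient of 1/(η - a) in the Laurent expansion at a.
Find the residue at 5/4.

At the order-2 pole 5/4 set g(η) = (η - (5/4))^2*f(η) = -2*η**2/13 - η/2 + 26/35.
Order-2 pole: residue = g'(a); g'(5/4) = -23/26, so the residue is -23/26.

The residue is -23/26.


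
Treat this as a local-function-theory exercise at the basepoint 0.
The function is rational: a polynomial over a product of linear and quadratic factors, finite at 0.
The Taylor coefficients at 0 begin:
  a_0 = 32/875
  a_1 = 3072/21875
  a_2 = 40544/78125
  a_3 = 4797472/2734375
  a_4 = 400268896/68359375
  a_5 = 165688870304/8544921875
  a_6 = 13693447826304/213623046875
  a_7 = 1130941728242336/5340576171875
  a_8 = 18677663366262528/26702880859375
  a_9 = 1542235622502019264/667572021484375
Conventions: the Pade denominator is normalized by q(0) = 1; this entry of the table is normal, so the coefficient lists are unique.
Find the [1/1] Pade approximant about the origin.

The Pade approximant has numerator coefficients [32/875, 347/65625]; denominator coefficients [1, -8869/2400].

Taylor coefficients needed (read off): a_0 = 32/875, a_1 = 3072/21875, a_2 = 40544/78125.
Write the denominator as Q(k) = 1 + q1*k. Requiring Q*f - P = O(k^3) with deg P <= 1 kills the coefficients of k^2..k^2 in Q*f:
  k^2: a_2 + q1*a_1 = 0, i.e. 40544/78125 + (3072/21875)*q1 = 0.
Solving this linear system: q1 = -8869/2400.
The numerator is Q*f truncated at degree 1: P0 = a_0 = 32/875; P1 = a_1 + q1*a_0 = 347/65625.


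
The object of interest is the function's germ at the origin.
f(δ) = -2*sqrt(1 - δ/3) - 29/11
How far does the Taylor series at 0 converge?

Branch term (-2)*sqrt(1 - δ/(3)): its argument vanishes at δ = 3, a square-root branch point, modulus 3.
The radius of convergence is the smallest modulus among the singular points: 3.

The radius of convergence is 3.


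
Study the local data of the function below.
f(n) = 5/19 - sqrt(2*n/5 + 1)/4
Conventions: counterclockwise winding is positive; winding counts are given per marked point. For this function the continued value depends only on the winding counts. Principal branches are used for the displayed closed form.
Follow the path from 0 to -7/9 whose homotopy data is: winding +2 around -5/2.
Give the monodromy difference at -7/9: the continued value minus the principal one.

Continued minus principal equals 0.

The rational part is single-valued and drops out of the difference; each branch term changes only by its own monodromy.
(-1/4)*sqrt(1 - n/(-5/2)): winding +2 is even, the square root returns to the same sheet, contribution 0.
Summing the contributions at n = -7/9 gives 0.


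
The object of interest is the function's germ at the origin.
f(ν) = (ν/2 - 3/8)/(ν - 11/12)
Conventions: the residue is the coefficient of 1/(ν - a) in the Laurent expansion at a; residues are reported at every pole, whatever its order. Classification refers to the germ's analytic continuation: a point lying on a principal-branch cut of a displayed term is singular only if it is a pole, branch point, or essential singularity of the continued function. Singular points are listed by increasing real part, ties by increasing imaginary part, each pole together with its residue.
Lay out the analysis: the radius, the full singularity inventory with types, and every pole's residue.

Denominator factor (ν - 11/12): pole of order 1 at 11/12, modulus 11/12.
The radius of convergence is the smallest modulus among the singular points: 11/12.
At the order-1 pole 11/12 set g(ν) = (ν - (11/12))*f(ν) = ν/2 - 3/8.
Simple pole: residue = g(a) at a = 11/12, which is 1/12.

Radius of convergence at 0: 11/12.
At 11/12: a pole of order 1; residue 1/12.


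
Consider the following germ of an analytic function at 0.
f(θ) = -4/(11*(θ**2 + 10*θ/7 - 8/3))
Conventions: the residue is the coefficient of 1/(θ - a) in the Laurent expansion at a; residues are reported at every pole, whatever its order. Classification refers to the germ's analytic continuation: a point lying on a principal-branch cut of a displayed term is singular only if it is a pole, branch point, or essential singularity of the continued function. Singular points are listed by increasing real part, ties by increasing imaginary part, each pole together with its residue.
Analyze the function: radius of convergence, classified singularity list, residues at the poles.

Denominator factor (θ**2 + 10*θ/7 - 8/3): discriminant 1868/147, real irrational roots -5/7 + (1/21)*sqrt(1401) and -5/7 - (1/21)*sqrt(1401); poles of order 1, moduli -5/7 + (1/21)*sqrt(1401) and 5/7 + (1/21)*sqrt(1401).
The radius of convergence is the smallest modulus among the singular points: -5/7 + (1/21)*sqrt(1401).
The factor θ**2 + 10*θ/7 - 8/3 splits as (θ - a)(θ - a') with a = -5/7 - (1/21)*sqrt(1401), a' = -5/7 + (1/21)*sqrt(1401). At the order-1 pole a set g(θ) = (θ - a)*f(θ) = [-4/11] / (θ - a').
Simple pole: residue = g(a) at a = -5/7 - (1/21)*sqrt(1401), which is (14/5137)*sqrt(1401).
The factor θ**2 + 10*θ/7 - 8/3 splits as (θ - a)(θ - a') with a = -5/7 + (1/21)*sqrt(1401), a' = -5/7 - (1/21)*sqrt(1401). At the order-1 pole a set g(θ) = (θ - a)*f(θ) = [-4/11] / (θ - a').
Simple pole: residue = g(a) at a = -5/7 + (1/21)*sqrt(1401), which is -(14/5137)*sqrt(1401).
List the singular points by increasing real part (a conjugate pair: the negative imaginary part first).

Radius of convergence at 0: -5/7 + (1/21)*sqrt(1401).
At -5/7 - (1/21)*sqrt(1401): a pole of order 1; residue (14/5137)*sqrt(1401).
At -5/7 + (1/21)*sqrt(1401): a pole of order 1; residue -(14/5137)*sqrt(1401).


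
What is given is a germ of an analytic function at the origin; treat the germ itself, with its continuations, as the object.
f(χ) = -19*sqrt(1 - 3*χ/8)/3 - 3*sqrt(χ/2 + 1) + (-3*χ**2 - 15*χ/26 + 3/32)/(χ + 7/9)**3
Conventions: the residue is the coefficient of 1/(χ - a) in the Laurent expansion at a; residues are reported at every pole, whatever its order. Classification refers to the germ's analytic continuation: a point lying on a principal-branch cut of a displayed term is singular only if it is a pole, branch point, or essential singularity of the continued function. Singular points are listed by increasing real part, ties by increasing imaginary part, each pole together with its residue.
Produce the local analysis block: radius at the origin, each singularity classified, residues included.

Radius of convergence at 0: 7/9.
At -2: an algebraic (square-root) branch point.
At -7/9: a pole of order 3; residue -3.
At 8/3: an algebraic (square-root) branch point.

Denominator factor (χ + 7/9)^3: pole of order 3 at -7/9, modulus 7/9.
Branch term (-19/3)*sqrt(1 - χ/(8/3)): its argument vanishes at χ = 8/3, a square-root branch point, modulus 8/3.
Branch term (-3)*sqrt(1 - χ/(-2)): its argument vanishes at χ = -2, a square-root branch point, modulus 2.
The radius of convergence is the smallest modulus among the singular points: 7/9.
The branch terms are analytic at -7/9 and contribute nothing to the residue; only the rational part matters.
At the order-3 pole -7/9 set g(χ) = (χ - (-7/9))^3*(rational part) = -3*χ**2 - 15*χ/26 + 3/32.
Order-3 pole: residue = g''(a)/2; g''(-7/9) = -6, so the residue is -3.
List the singular points by increasing real part (a conjugate pair: the negative imaginary part first).


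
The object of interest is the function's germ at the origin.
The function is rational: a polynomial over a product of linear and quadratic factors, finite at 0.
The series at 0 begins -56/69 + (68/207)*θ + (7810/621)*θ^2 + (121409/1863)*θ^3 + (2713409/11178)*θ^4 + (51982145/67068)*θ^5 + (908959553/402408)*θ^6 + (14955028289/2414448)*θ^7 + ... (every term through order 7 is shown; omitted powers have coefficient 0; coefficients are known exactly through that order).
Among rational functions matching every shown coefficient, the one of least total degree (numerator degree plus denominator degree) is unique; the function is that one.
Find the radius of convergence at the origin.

The radius of convergence is 1/2.

No rational of total degree below 5 reproduces all 8 coefficients; solving the [1/4] Pade equations on them gives f(θ) = (4*θ - 14/23)/((θ - 6)*(θ - 1/2)**3), whose expansion matches every shown term.
Denominator factor (θ - 6): pole of order 1 at 6, modulus 6.
Denominator factor (θ - 1/2)^3: pole of order 3 at 1/2, modulus 1/2.
The radius of convergence is the smallest modulus among the singular points: 1/2.


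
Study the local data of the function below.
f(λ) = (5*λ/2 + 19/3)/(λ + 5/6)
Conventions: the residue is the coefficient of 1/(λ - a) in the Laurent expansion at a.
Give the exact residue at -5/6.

At the order-1 pole -5/6 set g(λ) = (λ - (-5/6))*f(λ) = 5*λ/2 + 19/3.
Simple pole: residue = g(a) at a = -5/6, which is 17/4.

The residue is 17/4.


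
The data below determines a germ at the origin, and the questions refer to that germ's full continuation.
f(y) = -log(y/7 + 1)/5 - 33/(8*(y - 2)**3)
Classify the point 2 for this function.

The point is a pole of order 3.

The denominator factor y - 2 vanishes at 2 and appears to the power 3; the numerator there equals -33/8, nonzero, and no other factor vanishes.
The branch terms are analytic at this point.
Hence a pole whose order is the multiplicity, 3.


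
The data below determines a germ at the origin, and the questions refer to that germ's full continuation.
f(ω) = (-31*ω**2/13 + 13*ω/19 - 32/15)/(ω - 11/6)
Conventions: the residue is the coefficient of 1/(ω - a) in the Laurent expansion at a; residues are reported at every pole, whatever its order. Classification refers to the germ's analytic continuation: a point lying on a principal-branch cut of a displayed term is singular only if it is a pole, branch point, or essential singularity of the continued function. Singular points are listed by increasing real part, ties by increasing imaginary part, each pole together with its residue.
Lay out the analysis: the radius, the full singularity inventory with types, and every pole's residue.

Denominator factor (ω - 11/6): pole of order 1 at 11/6, modulus 11/6.
The radius of convergence is the smallest modulus among the singular points: 11/6.
At the order-1 pole 11/6 set g(ω) = (ω - (11/6))*f(ω) = -31*ω**2/13 + 13*ω/19 - 32/15.
Simple pole: residue = g(a) at a = 11/6, which is -395423/44460.

Radius of convergence at 0: 11/6.
At 11/6: a pole of order 1; residue -395423/44460.


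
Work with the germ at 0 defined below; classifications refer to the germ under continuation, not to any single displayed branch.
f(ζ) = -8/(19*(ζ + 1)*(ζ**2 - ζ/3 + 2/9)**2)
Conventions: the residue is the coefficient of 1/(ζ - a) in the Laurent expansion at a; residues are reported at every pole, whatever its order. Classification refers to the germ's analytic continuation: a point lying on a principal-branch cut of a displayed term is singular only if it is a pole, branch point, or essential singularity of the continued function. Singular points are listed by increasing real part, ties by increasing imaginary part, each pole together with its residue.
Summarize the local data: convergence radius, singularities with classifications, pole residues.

Radius of convergence at 0: (1/3)*sqrt(2).
At -1: a pole of order 1; residue -162/931.
At (1/6) - ((1/6)*sqrt(7))*i: a pole of order 2; residue (81/931) - ((405/931)*sqrt(7))*i.
At (1/6) + ((1/6)*sqrt(7))*i: a pole of order 2; residue (81/931) + ((405/931)*sqrt(7))*i.


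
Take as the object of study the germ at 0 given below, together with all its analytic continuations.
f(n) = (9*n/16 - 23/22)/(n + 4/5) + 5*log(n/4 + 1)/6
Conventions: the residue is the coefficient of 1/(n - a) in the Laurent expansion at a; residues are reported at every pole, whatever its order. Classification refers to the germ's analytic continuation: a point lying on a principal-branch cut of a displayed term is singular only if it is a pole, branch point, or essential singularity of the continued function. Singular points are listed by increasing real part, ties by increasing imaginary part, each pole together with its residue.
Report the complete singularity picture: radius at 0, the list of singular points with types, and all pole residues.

Radius of convergence at 0: 4/5.
At -4: a logarithmic branch point.
At -4/5: a pole of order 1; residue -329/220.

Denominator factor (n + 4/5): pole of order 1 at -4/5, modulus 4/5.
Branch term (5/6)*log(1 - n/(-4)): its argument vanishes at n = -4, a logarithmic branch point, modulus 4.
The radius of convergence is the smallest modulus among the singular points: 4/5.
The branch term is analytic at -4/5 and contributes nothing to the residue; only the rational part matters.
At the order-1 pole -4/5 set g(n) = (n - (-4/5))*(rational part) = 9*n/16 - 23/22.
Simple pole: residue = g(a) at a = -4/5, which is -329/220.
List the singular points by increasing real part (a conjugate pair: the negative imaginary part first).


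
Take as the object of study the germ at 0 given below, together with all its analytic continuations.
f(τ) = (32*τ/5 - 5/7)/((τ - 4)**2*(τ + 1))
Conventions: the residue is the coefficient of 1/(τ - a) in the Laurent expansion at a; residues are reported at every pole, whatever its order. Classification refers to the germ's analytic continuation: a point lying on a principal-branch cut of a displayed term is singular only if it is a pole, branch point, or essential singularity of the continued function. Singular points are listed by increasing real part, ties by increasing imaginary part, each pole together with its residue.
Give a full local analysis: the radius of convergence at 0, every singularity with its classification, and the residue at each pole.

Denominator factor (τ + 1): pole of order 1 at -1, modulus 1.
Denominator factor (τ - 4)^2: pole of order 2 at 4, modulus 4.
The radius of convergence is the smallest modulus among the singular points: 1.
At the order-1 pole -1 set g(τ) = (τ - (-1))*f(τ) = (32*τ/5 - 5/7)/(τ - 4)**2.
Simple pole: residue = g(a) at a = -1, which is -249/875.
At the order-2 pole 4 set g(τ) = (τ - (4))^2*f(τ) = (32*τ/5 - 5/7)/(τ + 1).
Order-2 pole: residue = g'(a); g'(4) = 249/875, so the residue is 249/875.
List the singular points by increasing real part (a conjugate pair: the negative imaginary part first).

Radius of convergence at 0: 1.
At -1: a pole of order 1; residue -249/875.
At 4: a pole of order 2; residue 249/875.


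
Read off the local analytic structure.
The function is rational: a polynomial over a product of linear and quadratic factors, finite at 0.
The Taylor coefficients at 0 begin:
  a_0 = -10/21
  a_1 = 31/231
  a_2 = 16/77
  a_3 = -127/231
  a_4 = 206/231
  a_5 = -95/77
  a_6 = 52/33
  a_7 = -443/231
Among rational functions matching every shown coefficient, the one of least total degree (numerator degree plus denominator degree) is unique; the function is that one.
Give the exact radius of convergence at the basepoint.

The radius of convergence is 1.

No rational of total degree below 3 reproduces all 8 coefficients; solving the [1/2] Pade equations on them gives f(j) = (-9*j/11 - 10/21)/(j + 1)**2, whose expansion matches every shown term.
Denominator factor (j + 1)^2: pole of order 2 at -1, modulus 1.
The radius of convergence is the smallest modulus among the singular points: 1.


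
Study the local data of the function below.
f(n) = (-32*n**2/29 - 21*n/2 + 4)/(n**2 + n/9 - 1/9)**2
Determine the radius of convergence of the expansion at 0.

Denominator factor (n**2 + n/9 - 1/9)^2: discriminant 37/81, real irrational roots -1/18 + (1/18)*sqrt(37) and -1/18 - (1/18)*sqrt(37); poles of order 2, moduli -1/18 + (1/18)*sqrt(37) and 1/18 + (1/18)*sqrt(37).
The radius of convergence is the smallest modulus among the singular points: -1/18 + (1/18)*sqrt(37).

The radius of convergence is -1/18 + (1/18)*sqrt(37).


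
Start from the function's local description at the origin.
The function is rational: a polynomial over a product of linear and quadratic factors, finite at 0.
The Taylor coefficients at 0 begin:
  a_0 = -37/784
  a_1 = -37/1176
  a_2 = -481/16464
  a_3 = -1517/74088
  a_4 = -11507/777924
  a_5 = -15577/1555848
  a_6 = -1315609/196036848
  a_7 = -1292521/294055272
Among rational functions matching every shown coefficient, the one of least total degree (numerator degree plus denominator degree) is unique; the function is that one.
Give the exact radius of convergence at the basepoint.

No rational of total degree below 4 reproduces all 8 coefficients; solving the [0/4] Pade equations on them gives f(x) = -37/(16*(x**2 + 7*x/3 - 7)**2), whose expansion matches every shown term.
Denominator factor (x**2 + 7*x/3 - 7)^2: discriminant 301/9, real irrational roots -7/6 + (1/6)*sqrt(301) and -7/6 - (1/6)*sqrt(301); poles of order 2, moduli -7/6 + (1/6)*sqrt(301) and 7/6 + (1/6)*sqrt(301).
The radius of convergence is the smallest modulus among the singular points: -7/6 + (1/6)*sqrt(301).

The radius of convergence is -7/6 + (1/6)*sqrt(301).


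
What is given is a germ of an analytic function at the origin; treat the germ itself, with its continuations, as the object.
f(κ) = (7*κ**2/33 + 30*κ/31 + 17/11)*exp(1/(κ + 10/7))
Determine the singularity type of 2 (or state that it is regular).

The point is a regular point.

There is no denominator, hence no pole anywhere.
The essential point of exp(1/(κ - (-10/7))) is -10/7, not 2.
So the germ continues analytically to 2.


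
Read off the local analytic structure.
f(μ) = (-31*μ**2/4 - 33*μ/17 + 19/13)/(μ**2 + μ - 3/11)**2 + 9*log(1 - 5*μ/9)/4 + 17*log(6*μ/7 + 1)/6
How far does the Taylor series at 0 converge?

The radius of convergence is -1/2 + (1/22)*sqrt(253).

Denominator factor (μ**2 + μ - 3/11)^2: discriminant 23/11, real irrational roots -1/2 + (1/22)*sqrt(253) and -1/2 - (1/22)*sqrt(253); poles of order 2, moduli -1/2 + (1/22)*sqrt(253) and 1/2 + (1/22)*sqrt(253).
Branch term (9/4)*log(1 - μ/(9/5)): its argument vanishes at μ = 9/5, a logarithmic branch point, modulus 9/5.
Branch term (17/6)*log(1 - μ/(-7/6)): its argument vanishes at μ = -7/6, a logarithmic branch point, modulus 7/6.
The radius of convergence is the smallest modulus among the singular points: -1/2 + (1/22)*sqrt(253).


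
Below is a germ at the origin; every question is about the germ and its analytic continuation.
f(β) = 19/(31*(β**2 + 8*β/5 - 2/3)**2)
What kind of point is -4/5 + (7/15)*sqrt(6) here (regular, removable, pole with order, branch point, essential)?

The denominator factor β**2 + 8*β/5 - 2/3 vanishes at -4/5 + (7/15)*sqrt(6) and appears to the power 2; the numerator there equals 19/31, nonzero, and no other factor vanishes.
Hence a pole whose order is the multiplicity, 2.

The point is a pole of order 2.


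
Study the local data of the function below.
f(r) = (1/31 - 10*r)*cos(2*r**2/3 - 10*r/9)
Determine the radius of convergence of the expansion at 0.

The radius of convergence is infinite.

The factor cos(2*r**2/3 - 10*r/9) is entire and contributes no finite singular point.
The polynomial part has no poles.
No finite singular points: the Taylor series at 0 converges everywhere.


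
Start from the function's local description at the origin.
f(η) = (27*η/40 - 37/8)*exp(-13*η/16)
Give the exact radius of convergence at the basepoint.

The radius of convergence is infinite.

The factor exp(-13*η/16) is entire and contributes no finite singular point.
The polynomial part has no poles.
No finite singular points: the Taylor series at 0 converges everywhere.


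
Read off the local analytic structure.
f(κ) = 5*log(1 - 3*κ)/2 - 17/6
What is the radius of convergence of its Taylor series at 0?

The radius of convergence is 1/3.

Branch term (5/2)*log(1 - κ/(1/3)): its argument vanishes at κ = 1/3, a logarithmic branch point, modulus 1/3.
The radius of convergence is the smallest modulus among the singular points: 1/3.


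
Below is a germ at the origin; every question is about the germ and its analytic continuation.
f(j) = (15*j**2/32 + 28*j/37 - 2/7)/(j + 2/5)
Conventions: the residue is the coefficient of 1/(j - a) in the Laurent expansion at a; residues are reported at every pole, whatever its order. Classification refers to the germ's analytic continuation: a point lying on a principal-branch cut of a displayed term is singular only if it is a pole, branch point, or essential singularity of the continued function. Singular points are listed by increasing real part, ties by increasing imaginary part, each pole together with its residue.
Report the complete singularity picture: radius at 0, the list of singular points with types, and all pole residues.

Denominator factor (j + 2/5): pole of order 1 at -2/5, modulus 2/5.
The radius of convergence is the smallest modulus among the singular points: 2/5.
At the order-1 pole -2/5 set g(j) = (j - (-2/5))*f(j) = 15*j**2/32 + 28*j/37 - 2/7.
Simple pole: residue = g(a) at a = -2/5, which is -5319/10360.

Radius of convergence at 0: 2/5.
At -2/5: a pole of order 1; residue -5319/10360.


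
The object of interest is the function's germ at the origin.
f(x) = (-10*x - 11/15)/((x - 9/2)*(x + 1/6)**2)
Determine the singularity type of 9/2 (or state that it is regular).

The point is a pole of order 1.

The denominator factor x - 9/2 vanishes at 9/2 and appears to the power 1; the numerator there equals -686/15, nonzero, and no other factor vanishes.
Hence a pole whose order is the multiplicity, 1.


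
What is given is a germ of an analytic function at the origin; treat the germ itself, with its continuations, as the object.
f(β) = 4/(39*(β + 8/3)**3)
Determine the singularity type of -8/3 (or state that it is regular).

The denominator factor β + 8/3 vanishes at -8/3 and appears to the power 3; the numerator there equals 4/39, nonzero, and no other factor vanishes.
Hence a pole whose order is the multiplicity, 3.

The point is a pole of order 3.


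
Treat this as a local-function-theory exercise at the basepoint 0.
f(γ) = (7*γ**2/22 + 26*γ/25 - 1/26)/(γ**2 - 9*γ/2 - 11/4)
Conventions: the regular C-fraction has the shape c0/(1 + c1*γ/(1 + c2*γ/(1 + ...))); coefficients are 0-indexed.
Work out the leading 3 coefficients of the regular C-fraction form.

The regular C-fraction coefficients are [2/143, 7886/275, -5385311/197150].

Taylor coefficients (expand at 0): a_0 = 2/143, a_1 = -15772/39325, a_2 = 236046/432575.
c0 = a_0 = 2/143. Peel one level at a time: if S = 1 + c*γ/S' with S'(0) = 1, then c is the γ-coefficient of S and S' = c*γ/(S - 1).
S_1 = c0/f = 1 + (7886/275)*γ + (5385311/6875)*γ^2 + ...; c1 = 7886/275.
S_2 = c1*γ/(S_1 - 1) = 1 + (-5385311/197150)*γ + ...; c2 = -5385311/197150.


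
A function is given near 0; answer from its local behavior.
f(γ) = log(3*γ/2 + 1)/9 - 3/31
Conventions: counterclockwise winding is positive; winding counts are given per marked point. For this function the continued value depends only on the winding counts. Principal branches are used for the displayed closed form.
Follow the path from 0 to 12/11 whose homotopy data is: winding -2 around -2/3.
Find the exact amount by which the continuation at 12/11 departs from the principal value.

Continued minus principal equals -(4/9)*pi*i.

The rational part is single-valued and drops out of the difference; each branch term changes only by its own monodromy.
(1/9)*log(1 - γ/(-2/3)): each positive loop around -2/3 adds 2*pi*i to the log, so winding -2 contributes (1/9)*(-2)*2*pi*i = -(4/9)*pi*i.
Summing the contributions at γ = 12/11 gives -(4/9)*pi*i.


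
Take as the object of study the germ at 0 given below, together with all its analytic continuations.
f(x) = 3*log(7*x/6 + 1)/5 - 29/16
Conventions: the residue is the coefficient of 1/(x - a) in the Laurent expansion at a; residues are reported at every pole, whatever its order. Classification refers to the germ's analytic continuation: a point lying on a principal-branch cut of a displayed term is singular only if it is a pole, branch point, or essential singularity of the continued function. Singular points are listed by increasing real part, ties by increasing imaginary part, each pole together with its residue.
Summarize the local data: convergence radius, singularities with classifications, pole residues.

Radius of convergence at 0: 6/7.
At -6/7: a logarithmic branch point.

Branch term (3/5)*log(1 - x/(-6/7)): its argument vanishes at x = -6/7, a logarithmic branch point, modulus 6/7.
The radius of convergence is the smallest modulus among the singular points: 6/7.


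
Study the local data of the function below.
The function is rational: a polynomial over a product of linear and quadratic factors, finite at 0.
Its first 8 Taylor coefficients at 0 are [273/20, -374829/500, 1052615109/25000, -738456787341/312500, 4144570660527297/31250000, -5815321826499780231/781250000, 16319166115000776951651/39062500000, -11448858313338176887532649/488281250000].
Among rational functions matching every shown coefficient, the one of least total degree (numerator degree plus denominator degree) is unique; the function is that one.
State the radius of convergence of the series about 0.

No rational of total degree below 4 reproduces all 8 coefficients; solving the [0/4] Pade equations on them gives f(x) = 13/(6*(x**2 - 8*x - 1/7)*(x**2 + 6*x/5 - 10/9)), whose expansion matches every shown term.
Denominator factor (x**2 + 6*x/5 - 10/9): discriminant 1324/225, real irrational roots -3/5 + (1/15)*sqrt(331) and -3/5 - (1/15)*sqrt(331); poles of order 1, moduli -3/5 + (1/15)*sqrt(331) and 3/5 + (1/15)*sqrt(331).
Denominator factor (x**2 - 8*x - 1/7): discriminant 452/7, real irrational roots 4 + (1/7)*sqrt(791) and 4 - (1/7)*sqrt(791); poles of order 1, moduli 4 + (1/7)*sqrt(791) and -4 + (1/7)*sqrt(791).
The radius of convergence is the smallest modulus among the singular points: -4 + (1/7)*sqrt(791).

The radius of convergence is -4 + (1/7)*sqrt(791).


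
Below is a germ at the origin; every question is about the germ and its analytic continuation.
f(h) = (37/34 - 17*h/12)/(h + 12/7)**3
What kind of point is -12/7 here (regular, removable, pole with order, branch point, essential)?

The point is a pole of order 3.

The denominator factor h + 12/7 vanishes at -12/7 and appears to the power 3; the numerator there equals 837/238, nonzero, and no other factor vanishes.
Hence a pole whose order is the multiplicity, 3.


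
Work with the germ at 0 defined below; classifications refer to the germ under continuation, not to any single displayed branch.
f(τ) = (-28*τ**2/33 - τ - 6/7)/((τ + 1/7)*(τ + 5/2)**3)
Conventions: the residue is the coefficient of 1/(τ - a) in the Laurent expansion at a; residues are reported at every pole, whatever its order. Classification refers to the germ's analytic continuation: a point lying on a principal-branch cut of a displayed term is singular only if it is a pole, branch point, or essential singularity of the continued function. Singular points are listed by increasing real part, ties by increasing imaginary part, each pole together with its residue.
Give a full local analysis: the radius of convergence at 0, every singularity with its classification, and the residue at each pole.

Denominator factor (τ + 1/7): pole of order 1 at -1/7, modulus 1/7.
Denominator factor (τ + 5/2)^3: pole of order 3 at -5/2, modulus 5/2.
The radius of convergence is the smallest modulus among the singular points: 1/7.
At the order-3 pole -5/2 set g(τ) = (τ - (-5/2))^3*f(τ) = (-28*τ**2/33 - τ - 6/7)/(τ + 1/7).
Order-3 pole: residue = g''(a)/2; g''(-5/2) = 132496/1185921, so the residue is 66248/1185921.
At the order-1 pole -1/7 set g(τ) = (τ - (-1/7))*f(τ) = (-28*τ**2/33 - τ - 6/7)/(τ + 5/2)**3.
Simple pole: residue = g(a) at a = -1/7, which is -66248/1185921.
List the singular points by increasing real part (a conjugate pair: the negative imaginary part first).

Radius of convergence at 0: 1/7.
At -5/2: a pole of order 3; residue 66248/1185921.
At -1/7: a pole of order 1; residue -66248/1185921.


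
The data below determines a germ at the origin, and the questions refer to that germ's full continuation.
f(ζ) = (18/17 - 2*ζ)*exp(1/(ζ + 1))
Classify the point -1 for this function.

The point is an essential singularity.

The exponent 1/(ζ - (-1)) has a pole at -1, so exp(1/(ζ - (-1))) takes every nonzero value near it: an essential singularity (not a pole of any order).


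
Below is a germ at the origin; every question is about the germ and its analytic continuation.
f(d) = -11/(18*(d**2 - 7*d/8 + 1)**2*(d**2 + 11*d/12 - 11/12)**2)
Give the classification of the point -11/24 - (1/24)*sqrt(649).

The point is a pole of order 2.

The denominator factor d**2 + 11*d/12 - 11/12 vanishes at -11/24 - (1/24)*sqrt(649) and appears to the power 2; the numerator there equals -11/18, nonzero, and no other factor vanishes.
Hence a pole whose order is the multiplicity, 2.


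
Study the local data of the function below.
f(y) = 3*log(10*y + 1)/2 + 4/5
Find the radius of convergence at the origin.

The radius of convergence is 1/10.

Branch term (3/2)*log(1 - y/(-1/10)): its argument vanishes at y = -1/10, a logarithmic branch point, modulus 1/10.
The radius of convergence is the smallest modulus among the singular points: 1/10.


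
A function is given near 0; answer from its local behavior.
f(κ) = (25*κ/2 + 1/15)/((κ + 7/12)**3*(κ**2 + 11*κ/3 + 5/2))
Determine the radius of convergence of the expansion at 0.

The radius of convergence is 7/12.

Denominator factor (κ + 7/12)^3: pole of order 3 at -7/12, modulus 7/12.
Denominator factor (κ**2 + 11*κ/3 + 5/2): discriminant 31/9, real irrational roots -11/6 + (1/6)*sqrt(31) and -11/6 - (1/6)*sqrt(31); poles of order 1, moduli 11/6 - (1/6)*sqrt(31) and 11/6 + (1/6)*sqrt(31).
The radius of convergence is the smallest modulus among the singular points: 7/12.


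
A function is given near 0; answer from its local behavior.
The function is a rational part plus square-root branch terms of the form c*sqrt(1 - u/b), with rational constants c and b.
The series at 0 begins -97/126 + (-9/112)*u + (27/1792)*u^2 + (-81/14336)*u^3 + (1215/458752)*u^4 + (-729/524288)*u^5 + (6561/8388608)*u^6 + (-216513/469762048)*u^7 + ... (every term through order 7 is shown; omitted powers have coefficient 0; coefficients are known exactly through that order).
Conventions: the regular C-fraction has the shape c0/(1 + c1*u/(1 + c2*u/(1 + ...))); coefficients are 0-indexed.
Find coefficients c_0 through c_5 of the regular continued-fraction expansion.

The regular C-fraction coefficients are [-97/126, -81/776, 453/1552, 291/2416, 615/2416, 453/3280].

Taylor coefficients (read off): a_0 = -97/126, a_1 = -9/112, a_2 = 27/1792, a_3 = -81/14336, a_4 = 1215/458752, a_5 = -729/524288.
c0 = a_0 = -97/126. Peel one level at a time: if S = 1 + c*u/S' with S'(0) = 1, then c is the u-coefficient of S and S' = c*u/(S - 1).
S_1 = c0/f = 1 + (-81/776)*u + (36693/1204352)*u^2 + ...; c1 = -81/776.
S_2 = c1*u/(S_1 - 1) = 1 + (453/1552)*u + (-9/256)*u^2 + ...; c2 = 453/1552.
S_3 = c2*u/(S_2 - 1) = 1 + (291/2416)*u + (-178965/5837056)*u^2 + ...; c3 = 291/2416.
S_4 = c3*u/(S_3 - 1) = 1 + (615/2416)*u + (-9/256)*u^2 + ...; c4 = 615/2416.
S_5 = c4*u/(S_4 - 1) = 1 + (453/3280)*u + ...; c5 = 453/3280.


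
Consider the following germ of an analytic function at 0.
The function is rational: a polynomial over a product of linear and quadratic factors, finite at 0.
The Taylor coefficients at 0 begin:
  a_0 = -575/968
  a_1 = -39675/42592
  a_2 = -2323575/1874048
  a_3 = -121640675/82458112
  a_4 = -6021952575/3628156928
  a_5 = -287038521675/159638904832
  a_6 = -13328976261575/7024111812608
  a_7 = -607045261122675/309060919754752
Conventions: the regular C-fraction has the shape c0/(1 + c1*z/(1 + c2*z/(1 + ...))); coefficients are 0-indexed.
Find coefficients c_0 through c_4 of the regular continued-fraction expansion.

Taylor coefficients (read off): a_0 = -575/968, a_1 = -39675/42592, a_2 = -2323575/1874048, a_3 = -121640675/82458112, a_4 = -6021952575/3628156928.
c0 = a_0 = -575/968. Peel one level at a time: if S = 1 + c*z/S' with S'(0) = 1, then c is the z-coefficient of S and S' = c*z/(S - 1).
S_1 = c0/f = 1 + (-69/44)*z + (45/121)*z^2 + ...; c1 = -69/44.
S_2 = c1*z/(S_1 - 1) = 1 + (60/253)*z + (36100/192027)*z^2 + ...; c2 = 60/253.
S_3 = c2*z/(S_2 - 1) = 1 + (-1805/2277)*z + (25/81)*z^2 + ...; c3 = -1805/2277.
S_4 = c3*z/(S_3 - 1) = 1 + (1265/3249)*z + ...; c4 = 1265/3249.

The regular C-fraction coefficients are [-575/968, -69/44, 60/253, -1805/2277, 1265/3249].


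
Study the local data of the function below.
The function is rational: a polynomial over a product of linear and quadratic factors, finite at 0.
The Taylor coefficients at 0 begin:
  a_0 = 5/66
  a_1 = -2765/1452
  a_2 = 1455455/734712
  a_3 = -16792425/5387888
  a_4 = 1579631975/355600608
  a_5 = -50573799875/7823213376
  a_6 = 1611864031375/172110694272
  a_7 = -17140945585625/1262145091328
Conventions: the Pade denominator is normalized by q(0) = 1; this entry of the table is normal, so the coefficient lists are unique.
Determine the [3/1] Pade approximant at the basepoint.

Taylor coefficients needed (read off): a_0 = 5/66, a_1 = -2765/1452, a_2 = 1455455/734712, a_3 = -16792425/5387888, a_4 = 1579631975/355600608.
Write the denominator as Q(j) = 1 + q1*j. Requiring Q*f - P = O(j^5) with deg P <= 3 kills the coefficients of j^4..j^4 in Q*f:
  j^4: a_4 + q1*a_3 = 0, i.e. 1579631975/355600608 + (-16792425/5387888)*q1 = 0.
Solving this linear system: q1 = 63185279/44332002.
The numerator is Q*f truncated at degree 3: P0 = a_0 = 5/66; P1 = a_1 + q1*a_0 = -119450005/66498003; P2 = a_2 + q1*a_1 = -1121274325/1529454069; P3 = a_3 + q1*a_2 = -448509730/1529454069.

The Pade approximant has numerator coefficients [5/66, -119450005/66498003, -1121274325/1529454069, -448509730/1529454069]; denominator coefficients [1, 63185279/44332002].


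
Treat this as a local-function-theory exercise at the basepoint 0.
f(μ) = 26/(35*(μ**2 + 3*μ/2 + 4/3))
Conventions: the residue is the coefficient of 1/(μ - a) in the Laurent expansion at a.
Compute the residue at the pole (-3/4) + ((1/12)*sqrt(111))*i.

The factor μ**2 + 3*μ/2 + 4/3 splits as (μ - a)(μ - a') with a = (-3/4) + ((1/12)*sqrt(111))*i, a' = (-3/4) - ((1/12)*sqrt(111))*i. At the order-1 pole a set g(μ) = (μ - a)*f(μ) = [26/35] / (μ - a').
Simple pole: residue = g(a) at a = (-3/4) + ((1/12)*sqrt(111))*i, which is -((52/1295)*sqrt(111))*i.

The residue is -((52/1295)*sqrt(111))*i.


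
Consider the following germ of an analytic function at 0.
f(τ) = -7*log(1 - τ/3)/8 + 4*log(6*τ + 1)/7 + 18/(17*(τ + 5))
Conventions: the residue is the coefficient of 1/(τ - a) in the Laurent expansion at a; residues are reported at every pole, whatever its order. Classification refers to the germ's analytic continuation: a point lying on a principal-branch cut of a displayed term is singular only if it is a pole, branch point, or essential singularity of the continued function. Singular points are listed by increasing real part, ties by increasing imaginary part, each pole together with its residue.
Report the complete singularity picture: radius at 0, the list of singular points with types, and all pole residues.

Denominator factor (τ + 5): pole of order 1 at -5, modulus 5.
Branch term (-7/8)*log(1 - τ/(3)): its argument vanishes at τ = 3, a logarithmic branch point, modulus 3.
Branch term (4/7)*log(1 - τ/(-1/6)): its argument vanishes at τ = -1/6, a logarithmic branch point, modulus 1/6.
The radius of convergence is the smallest modulus among the singular points: 1/6.
The branch terms are analytic at -5 and contribute nothing to the residue; only the rational part matters.
At the order-1 pole -5 set g(τ) = (τ - (-5))*(rational part) = 18/17.
Simple pole: residue = g(a) at a = -5, which is 18/17.
List the singular points by increasing real part (a conjugate pair: the negative imaginary part first).

Radius of convergence at 0: 1/6.
At -5: a pole of order 1; residue 18/17.
At -1/6: a logarithmic branch point.
At 3: a logarithmic branch point.


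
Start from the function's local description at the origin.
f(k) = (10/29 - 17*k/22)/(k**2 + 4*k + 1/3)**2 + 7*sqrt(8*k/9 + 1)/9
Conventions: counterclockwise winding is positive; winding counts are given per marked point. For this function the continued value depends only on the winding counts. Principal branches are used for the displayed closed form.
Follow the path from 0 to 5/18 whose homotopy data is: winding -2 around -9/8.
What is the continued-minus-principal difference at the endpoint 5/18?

Continued minus principal equals 0.

The rational part is single-valued and drops out of the difference; each branch term changes only by its own monodromy.
(7/9)*sqrt(1 - k/(-9/8)): winding -2 is even, the square root returns to the same sheet, contribution 0.
Summing the contributions at k = 5/18 gives 0.


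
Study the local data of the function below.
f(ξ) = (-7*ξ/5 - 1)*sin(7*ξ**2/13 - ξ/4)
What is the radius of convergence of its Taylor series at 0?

The factor sin(7*ξ**2/13 - ξ/4) is entire and contributes no finite singular point.
The polynomial part has no poles.
No finite singular points: the Taylor series at 0 converges everywhere.

The radius of convergence is infinite.


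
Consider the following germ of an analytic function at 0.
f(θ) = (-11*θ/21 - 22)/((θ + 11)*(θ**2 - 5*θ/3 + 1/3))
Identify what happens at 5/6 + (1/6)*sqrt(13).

The point is a pole of order 1.

The denominator factor θ**2 - 5*θ/3 + 1/3 vanishes at 5/6 + (1/6)*sqrt(13) and appears to the power 1; the numerator there equals -2827/126 - (11/126)*sqrt(13), nonzero, and no other factor vanishes.
Hence a pole whose order is the multiplicity, 1.


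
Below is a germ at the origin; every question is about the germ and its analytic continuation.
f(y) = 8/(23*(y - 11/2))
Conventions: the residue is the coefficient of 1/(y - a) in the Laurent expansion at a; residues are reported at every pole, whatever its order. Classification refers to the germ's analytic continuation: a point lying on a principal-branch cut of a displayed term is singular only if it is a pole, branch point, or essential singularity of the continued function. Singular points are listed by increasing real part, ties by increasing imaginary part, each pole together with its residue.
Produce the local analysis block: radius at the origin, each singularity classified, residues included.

Radius of convergence at 0: 11/2.
At 11/2: a pole of order 1; residue 8/23.

Denominator factor (y - 11/2): pole of order 1 at 11/2, modulus 11/2.
The radius of convergence is the smallest modulus among the singular points: 11/2.
At the order-1 pole 11/2 set g(y) = (y - (11/2))*f(y) = 8/23.
Simple pole: residue = g(a) at a = 11/2, which is 8/23.
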